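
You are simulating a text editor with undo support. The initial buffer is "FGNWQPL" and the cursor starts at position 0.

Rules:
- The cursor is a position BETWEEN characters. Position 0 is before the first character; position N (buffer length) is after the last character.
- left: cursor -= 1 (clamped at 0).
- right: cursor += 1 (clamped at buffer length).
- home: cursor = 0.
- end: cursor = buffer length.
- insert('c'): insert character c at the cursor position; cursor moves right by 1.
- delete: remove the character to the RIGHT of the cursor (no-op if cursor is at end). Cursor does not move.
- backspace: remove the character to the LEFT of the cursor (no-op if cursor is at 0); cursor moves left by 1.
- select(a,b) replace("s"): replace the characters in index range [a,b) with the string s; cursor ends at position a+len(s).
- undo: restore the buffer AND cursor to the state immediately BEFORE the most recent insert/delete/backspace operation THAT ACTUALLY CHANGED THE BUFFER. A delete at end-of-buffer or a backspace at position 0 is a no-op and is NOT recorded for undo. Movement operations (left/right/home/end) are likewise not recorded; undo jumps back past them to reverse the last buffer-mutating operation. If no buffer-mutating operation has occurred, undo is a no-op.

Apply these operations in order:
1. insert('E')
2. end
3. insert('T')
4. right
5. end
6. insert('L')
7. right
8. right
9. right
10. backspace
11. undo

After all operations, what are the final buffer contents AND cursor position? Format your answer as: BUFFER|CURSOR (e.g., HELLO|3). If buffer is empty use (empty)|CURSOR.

After op 1 (insert('E')): buf='EFGNWQPL' cursor=1
After op 2 (end): buf='EFGNWQPL' cursor=8
After op 3 (insert('T')): buf='EFGNWQPLT' cursor=9
After op 4 (right): buf='EFGNWQPLT' cursor=9
After op 5 (end): buf='EFGNWQPLT' cursor=9
After op 6 (insert('L')): buf='EFGNWQPLTL' cursor=10
After op 7 (right): buf='EFGNWQPLTL' cursor=10
After op 8 (right): buf='EFGNWQPLTL' cursor=10
After op 9 (right): buf='EFGNWQPLTL' cursor=10
After op 10 (backspace): buf='EFGNWQPLT' cursor=9
After op 11 (undo): buf='EFGNWQPLTL' cursor=10

Answer: EFGNWQPLTL|10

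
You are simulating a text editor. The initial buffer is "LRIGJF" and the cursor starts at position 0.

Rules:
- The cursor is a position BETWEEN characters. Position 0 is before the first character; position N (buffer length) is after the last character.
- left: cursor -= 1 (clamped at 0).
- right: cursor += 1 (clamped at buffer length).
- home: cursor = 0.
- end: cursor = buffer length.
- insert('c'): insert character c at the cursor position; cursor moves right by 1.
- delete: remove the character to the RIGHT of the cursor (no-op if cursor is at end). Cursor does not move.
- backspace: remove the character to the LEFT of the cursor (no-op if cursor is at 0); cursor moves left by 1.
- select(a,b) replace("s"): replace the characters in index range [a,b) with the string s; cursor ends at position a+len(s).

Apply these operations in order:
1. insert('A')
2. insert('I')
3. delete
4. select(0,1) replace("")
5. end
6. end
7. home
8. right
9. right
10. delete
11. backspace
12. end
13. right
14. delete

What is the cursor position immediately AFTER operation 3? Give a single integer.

Answer: 2

Derivation:
After op 1 (insert('A')): buf='ALRIGJF' cursor=1
After op 2 (insert('I')): buf='AILRIGJF' cursor=2
After op 3 (delete): buf='AIRIGJF' cursor=2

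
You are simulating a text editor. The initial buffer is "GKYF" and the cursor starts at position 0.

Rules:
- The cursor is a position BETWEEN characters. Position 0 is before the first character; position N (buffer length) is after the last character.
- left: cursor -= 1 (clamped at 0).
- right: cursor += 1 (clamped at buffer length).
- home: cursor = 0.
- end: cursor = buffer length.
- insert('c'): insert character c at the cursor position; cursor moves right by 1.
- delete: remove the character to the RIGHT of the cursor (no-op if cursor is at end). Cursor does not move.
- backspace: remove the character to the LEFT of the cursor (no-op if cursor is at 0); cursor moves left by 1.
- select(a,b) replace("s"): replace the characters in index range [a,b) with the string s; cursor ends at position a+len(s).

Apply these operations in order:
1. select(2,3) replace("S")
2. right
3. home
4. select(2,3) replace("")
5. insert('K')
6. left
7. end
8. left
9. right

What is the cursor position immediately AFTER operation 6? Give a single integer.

Answer: 2

Derivation:
After op 1 (select(2,3) replace("S")): buf='GKSF' cursor=3
After op 2 (right): buf='GKSF' cursor=4
After op 3 (home): buf='GKSF' cursor=0
After op 4 (select(2,3) replace("")): buf='GKF' cursor=2
After op 5 (insert('K')): buf='GKKF' cursor=3
After op 6 (left): buf='GKKF' cursor=2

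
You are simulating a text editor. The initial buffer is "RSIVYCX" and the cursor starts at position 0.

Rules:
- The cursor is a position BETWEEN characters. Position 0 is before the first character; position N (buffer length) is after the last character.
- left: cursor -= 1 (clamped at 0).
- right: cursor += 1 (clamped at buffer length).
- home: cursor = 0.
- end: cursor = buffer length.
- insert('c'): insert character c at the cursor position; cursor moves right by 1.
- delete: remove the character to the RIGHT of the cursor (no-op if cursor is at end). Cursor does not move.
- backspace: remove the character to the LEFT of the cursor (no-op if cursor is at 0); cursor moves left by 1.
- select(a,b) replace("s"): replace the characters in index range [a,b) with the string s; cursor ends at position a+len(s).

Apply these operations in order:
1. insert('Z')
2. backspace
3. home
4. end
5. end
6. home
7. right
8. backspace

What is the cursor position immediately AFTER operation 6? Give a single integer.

Answer: 0

Derivation:
After op 1 (insert('Z')): buf='ZRSIVYCX' cursor=1
After op 2 (backspace): buf='RSIVYCX' cursor=0
After op 3 (home): buf='RSIVYCX' cursor=0
After op 4 (end): buf='RSIVYCX' cursor=7
After op 5 (end): buf='RSIVYCX' cursor=7
After op 6 (home): buf='RSIVYCX' cursor=0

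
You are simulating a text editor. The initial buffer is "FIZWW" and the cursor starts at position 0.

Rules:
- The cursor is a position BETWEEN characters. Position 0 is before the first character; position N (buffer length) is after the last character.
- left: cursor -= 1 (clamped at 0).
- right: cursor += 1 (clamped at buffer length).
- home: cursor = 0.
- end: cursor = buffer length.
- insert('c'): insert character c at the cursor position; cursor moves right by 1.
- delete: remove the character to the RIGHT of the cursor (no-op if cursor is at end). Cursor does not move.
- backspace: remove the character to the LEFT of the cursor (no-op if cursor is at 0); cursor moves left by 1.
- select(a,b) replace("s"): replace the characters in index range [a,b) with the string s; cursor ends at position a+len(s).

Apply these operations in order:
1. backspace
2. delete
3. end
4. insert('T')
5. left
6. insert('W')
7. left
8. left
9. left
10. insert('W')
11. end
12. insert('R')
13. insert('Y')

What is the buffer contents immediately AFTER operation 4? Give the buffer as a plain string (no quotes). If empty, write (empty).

Answer: IZWWT

Derivation:
After op 1 (backspace): buf='FIZWW' cursor=0
After op 2 (delete): buf='IZWW' cursor=0
After op 3 (end): buf='IZWW' cursor=4
After op 4 (insert('T')): buf='IZWWT' cursor=5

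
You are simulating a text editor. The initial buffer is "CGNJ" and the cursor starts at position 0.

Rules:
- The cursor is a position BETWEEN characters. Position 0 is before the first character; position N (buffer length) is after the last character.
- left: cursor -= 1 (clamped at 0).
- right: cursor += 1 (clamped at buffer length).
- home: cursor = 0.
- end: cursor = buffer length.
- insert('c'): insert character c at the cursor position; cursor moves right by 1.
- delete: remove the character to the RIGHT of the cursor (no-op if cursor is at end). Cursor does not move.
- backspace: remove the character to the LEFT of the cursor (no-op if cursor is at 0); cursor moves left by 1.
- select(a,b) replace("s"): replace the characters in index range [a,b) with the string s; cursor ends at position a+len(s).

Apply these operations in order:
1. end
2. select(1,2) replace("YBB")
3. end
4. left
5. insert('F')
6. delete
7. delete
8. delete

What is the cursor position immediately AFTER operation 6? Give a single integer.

After op 1 (end): buf='CGNJ' cursor=4
After op 2 (select(1,2) replace("YBB")): buf='CYBBNJ' cursor=4
After op 3 (end): buf='CYBBNJ' cursor=6
After op 4 (left): buf='CYBBNJ' cursor=5
After op 5 (insert('F')): buf='CYBBNFJ' cursor=6
After op 6 (delete): buf='CYBBNF' cursor=6

Answer: 6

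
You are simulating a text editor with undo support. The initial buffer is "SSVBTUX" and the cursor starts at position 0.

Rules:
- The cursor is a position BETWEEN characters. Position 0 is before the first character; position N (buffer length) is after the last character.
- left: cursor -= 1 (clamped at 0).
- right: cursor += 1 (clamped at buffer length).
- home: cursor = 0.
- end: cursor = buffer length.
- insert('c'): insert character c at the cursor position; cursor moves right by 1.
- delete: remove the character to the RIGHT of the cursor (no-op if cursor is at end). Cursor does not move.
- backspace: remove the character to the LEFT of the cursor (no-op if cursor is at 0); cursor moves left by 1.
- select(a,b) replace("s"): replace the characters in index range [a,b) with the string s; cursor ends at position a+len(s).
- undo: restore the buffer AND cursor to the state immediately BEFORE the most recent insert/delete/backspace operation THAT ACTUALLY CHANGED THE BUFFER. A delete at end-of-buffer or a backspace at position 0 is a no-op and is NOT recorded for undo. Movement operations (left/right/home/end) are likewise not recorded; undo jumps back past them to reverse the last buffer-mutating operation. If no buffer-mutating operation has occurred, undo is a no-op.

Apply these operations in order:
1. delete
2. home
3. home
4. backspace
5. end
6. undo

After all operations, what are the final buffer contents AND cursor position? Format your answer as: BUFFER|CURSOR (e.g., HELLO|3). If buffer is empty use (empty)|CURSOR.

After op 1 (delete): buf='SVBTUX' cursor=0
After op 2 (home): buf='SVBTUX' cursor=0
After op 3 (home): buf='SVBTUX' cursor=0
After op 4 (backspace): buf='SVBTUX' cursor=0
After op 5 (end): buf='SVBTUX' cursor=6
After op 6 (undo): buf='SSVBTUX' cursor=0

Answer: SSVBTUX|0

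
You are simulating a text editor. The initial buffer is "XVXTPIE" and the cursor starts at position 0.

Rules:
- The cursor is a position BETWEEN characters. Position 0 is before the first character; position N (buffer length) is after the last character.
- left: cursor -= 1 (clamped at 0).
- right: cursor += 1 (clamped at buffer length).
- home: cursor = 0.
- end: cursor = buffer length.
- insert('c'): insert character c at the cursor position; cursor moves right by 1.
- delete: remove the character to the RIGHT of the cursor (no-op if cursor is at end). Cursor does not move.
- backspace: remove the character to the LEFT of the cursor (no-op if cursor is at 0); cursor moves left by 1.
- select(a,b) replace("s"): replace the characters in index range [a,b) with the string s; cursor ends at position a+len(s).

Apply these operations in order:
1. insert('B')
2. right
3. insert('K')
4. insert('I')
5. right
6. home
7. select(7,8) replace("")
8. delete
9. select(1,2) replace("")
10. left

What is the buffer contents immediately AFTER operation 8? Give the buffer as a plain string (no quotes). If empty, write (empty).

After op 1 (insert('B')): buf='BXVXTPIE' cursor=1
After op 2 (right): buf='BXVXTPIE' cursor=2
After op 3 (insert('K')): buf='BXKVXTPIE' cursor=3
After op 4 (insert('I')): buf='BXKIVXTPIE' cursor=4
After op 5 (right): buf='BXKIVXTPIE' cursor=5
After op 6 (home): buf='BXKIVXTPIE' cursor=0
After op 7 (select(7,8) replace("")): buf='BXKIVXTIE' cursor=7
After op 8 (delete): buf='BXKIVXTE' cursor=7

Answer: BXKIVXTE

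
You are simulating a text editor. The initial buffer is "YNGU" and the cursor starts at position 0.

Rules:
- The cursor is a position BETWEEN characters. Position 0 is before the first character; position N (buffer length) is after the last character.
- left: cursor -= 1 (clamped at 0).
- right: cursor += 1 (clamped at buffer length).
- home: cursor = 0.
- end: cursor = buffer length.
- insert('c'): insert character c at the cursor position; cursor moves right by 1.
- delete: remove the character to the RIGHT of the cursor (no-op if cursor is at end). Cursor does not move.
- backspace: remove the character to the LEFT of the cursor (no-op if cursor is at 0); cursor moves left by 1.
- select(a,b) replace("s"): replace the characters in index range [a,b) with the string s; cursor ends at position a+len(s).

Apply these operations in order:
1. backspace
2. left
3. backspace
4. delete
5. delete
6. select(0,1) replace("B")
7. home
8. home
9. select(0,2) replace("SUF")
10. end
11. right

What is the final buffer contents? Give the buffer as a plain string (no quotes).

Answer: SUF

Derivation:
After op 1 (backspace): buf='YNGU' cursor=0
After op 2 (left): buf='YNGU' cursor=0
After op 3 (backspace): buf='YNGU' cursor=0
After op 4 (delete): buf='NGU' cursor=0
After op 5 (delete): buf='GU' cursor=0
After op 6 (select(0,1) replace("B")): buf='BU' cursor=1
After op 7 (home): buf='BU' cursor=0
After op 8 (home): buf='BU' cursor=0
After op 9 (select(0,2) replace("SUF")): buf='SUF' cursor=3
After op 10 (end): buf='SUF' cursor=3
After op 11 (right): buf='SUF' cursor=3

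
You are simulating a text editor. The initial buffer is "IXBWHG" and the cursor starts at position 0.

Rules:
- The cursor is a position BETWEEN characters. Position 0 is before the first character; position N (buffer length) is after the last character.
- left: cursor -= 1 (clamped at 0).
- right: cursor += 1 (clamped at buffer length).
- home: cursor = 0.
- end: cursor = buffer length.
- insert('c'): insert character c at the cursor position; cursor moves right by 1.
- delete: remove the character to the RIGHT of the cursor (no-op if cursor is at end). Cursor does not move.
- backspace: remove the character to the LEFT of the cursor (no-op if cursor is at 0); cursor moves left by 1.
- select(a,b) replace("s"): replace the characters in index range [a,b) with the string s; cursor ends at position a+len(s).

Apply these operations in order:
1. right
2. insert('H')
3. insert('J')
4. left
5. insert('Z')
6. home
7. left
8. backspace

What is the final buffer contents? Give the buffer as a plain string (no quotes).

After op 1 (right): buf='IXBWHG' cursor=1
After op 2 (insert('H')): buf='IHXBWHG' cursor=2
After op 3 (insert('J')): buf='IHJXBWHG' cursor=3
After op 4 (left): buf='IHJXBWHG' cursor=2
After op 5 (insert('Z')): buf='IHZJXBWHG' cursor=3
After op 6 (home): buf='IHZJXBWHG' cursor=0
After op 7 (left): buf='IHZJXBWHG' cursor=0
After op 8 (backspace): buf='IHZJXBWHG' cursor=0

Answer: IHZJXBWHG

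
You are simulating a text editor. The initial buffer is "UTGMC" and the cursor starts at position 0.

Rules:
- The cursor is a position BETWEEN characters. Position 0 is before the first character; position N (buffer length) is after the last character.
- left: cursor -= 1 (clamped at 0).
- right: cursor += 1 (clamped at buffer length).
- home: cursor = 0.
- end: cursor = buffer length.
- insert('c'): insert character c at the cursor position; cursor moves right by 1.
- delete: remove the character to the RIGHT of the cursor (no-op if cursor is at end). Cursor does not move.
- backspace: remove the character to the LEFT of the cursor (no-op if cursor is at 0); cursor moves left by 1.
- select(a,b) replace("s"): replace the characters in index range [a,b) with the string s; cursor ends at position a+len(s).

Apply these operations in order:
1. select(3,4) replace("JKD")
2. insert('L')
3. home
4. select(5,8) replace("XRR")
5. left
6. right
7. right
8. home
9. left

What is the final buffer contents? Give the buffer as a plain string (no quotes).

Answer: UTGJKXRR

Derivation:
After op 1 (select(3,4) replace("JKD")): buf='UTGJKDC' cursor=6
After op 2 (insert('L')): buf='UTGJKDLC' cursor=7
After op 3 (home): buf='UTGJKDLC' cursor=0
After op 4 (select(5,8) replace("XRR")): buf='UTGJKXRR' cursor=8
After op 5 (left): buf='UTGJKXRR' cursor=7
After op 6 (right): buf='UTGJKXRR' cursor=8
After op 7 (right): buf='UTGJKXRR' cursor=8
After op 8 (home): buf='UTGJKXRR' cursor=0
After op 9 (left): buf='UTGJKXRR' cursor=0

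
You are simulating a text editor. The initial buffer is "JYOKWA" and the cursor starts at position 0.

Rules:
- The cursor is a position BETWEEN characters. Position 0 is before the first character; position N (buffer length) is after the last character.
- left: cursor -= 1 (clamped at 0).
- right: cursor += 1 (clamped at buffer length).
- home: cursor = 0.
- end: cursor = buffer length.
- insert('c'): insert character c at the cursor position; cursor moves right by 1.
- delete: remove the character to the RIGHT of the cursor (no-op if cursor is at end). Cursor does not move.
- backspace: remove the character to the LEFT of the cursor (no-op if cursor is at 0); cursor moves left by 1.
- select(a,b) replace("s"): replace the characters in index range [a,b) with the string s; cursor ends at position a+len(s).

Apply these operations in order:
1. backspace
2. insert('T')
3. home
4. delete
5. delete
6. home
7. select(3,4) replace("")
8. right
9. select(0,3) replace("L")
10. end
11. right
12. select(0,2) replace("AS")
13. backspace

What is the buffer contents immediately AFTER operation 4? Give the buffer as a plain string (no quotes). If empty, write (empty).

After op 1 (backspace): buf='JYOKWA' cursor=0
After op 2 (insert('T')): buf='TJYOKWA' cursor=1
After op 3 (home): buf='TJYOKWA' cursor=0
After op 4 (delete): buf='JYOKWA' cursor=0

Answer: JYOKWA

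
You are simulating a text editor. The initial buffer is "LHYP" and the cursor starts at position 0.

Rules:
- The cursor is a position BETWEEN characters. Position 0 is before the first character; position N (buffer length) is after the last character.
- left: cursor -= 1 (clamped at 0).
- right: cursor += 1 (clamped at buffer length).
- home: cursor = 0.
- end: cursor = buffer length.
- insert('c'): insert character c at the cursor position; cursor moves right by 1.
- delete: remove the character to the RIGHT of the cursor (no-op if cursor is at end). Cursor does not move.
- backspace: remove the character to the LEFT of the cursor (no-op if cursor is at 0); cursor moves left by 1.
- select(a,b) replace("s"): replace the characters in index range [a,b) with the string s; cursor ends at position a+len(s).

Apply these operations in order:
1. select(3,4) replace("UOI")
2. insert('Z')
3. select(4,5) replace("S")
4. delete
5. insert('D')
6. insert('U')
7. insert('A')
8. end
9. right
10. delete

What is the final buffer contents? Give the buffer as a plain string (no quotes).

After op 1 (select(3,4) replace("UOI")): buf='LHYUOI' cursor=6
After op 2 (insert('Z')): buf='LHYUOIZ' cursor=7
After op 3 (select(4,5) replace("S")): buf='LHYUSIZ' cursor=5
After op 4 (delete): buf='LHYUSZ' cursor=5
After op 5 (insert('D')): buf='LHYUSDZ' cursor=6
After op 6 (insert('U')): buf='LHYUSDUZ' cursor=7
After op 7 (insert('A')): buf='LHYUSDUAZ' cursor=8
After op 8 (end): buf='LHYUSDUAZ' cursor=9
After op 9 (right): buf='LHYUSDUAZ' cursor=9
After op 10 (delete): buf='LHYUSDUAZ' cursor=9

Answer: LHYUSDUAZ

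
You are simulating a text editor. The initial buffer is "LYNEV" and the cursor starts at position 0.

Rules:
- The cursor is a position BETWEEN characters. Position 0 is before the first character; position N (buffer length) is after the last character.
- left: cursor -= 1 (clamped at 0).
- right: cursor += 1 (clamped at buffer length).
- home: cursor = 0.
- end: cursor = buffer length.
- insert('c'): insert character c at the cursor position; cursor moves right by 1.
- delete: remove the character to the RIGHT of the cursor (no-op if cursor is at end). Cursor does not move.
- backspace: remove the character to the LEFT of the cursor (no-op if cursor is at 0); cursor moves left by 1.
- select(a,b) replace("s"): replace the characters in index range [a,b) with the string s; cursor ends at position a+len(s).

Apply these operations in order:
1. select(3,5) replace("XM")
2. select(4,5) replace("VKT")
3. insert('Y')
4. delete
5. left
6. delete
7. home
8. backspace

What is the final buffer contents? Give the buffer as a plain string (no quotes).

Answer: LYNXVKT

Derivation:
After op 1 (select(3,5) replace("XM")): buf='LYNXM' cursor=5
After op 2 (select(4,5) replace("VKT")): buf='LYNXVKT' cursor=7
After op 3 (insert('Y')): buf='LYNXVKTY' cursor=8
After op 4 (delete): buf='LYNXVKTY' cursor=8
After op 5 (left): buf='LYNXVKTY' cursor=7
After op 6 (delete): buf='LYNXVKT' cursor=7
After op 7 (home): buf='LYNXVKT' cursor=0
After op 8 (backspace): buf='LYNXVKT' cursor=0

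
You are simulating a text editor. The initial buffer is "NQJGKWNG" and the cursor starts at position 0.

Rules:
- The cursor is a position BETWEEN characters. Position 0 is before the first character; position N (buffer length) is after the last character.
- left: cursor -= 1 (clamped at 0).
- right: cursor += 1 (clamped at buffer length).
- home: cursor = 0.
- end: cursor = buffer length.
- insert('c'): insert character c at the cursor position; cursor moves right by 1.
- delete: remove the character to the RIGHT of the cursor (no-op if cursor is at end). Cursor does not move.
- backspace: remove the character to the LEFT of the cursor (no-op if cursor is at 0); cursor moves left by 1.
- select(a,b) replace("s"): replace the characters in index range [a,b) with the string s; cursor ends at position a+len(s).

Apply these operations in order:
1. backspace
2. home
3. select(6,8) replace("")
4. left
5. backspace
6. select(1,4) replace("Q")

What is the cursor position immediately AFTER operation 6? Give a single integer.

After op 1 (backspace): buf='NQJGKWNG' cursor=0
After op 2 (home): buf='NQJGKWNG' cursor=0
After op 3 (select(6,8) replace("")): buf='NQJGKW' cursor=6
After op 4 (left): buf='NQJGKW' cursor=5
After op 5 (backspace): buf='NQJGW' cursor=4
After op 6 (select(1,4) replace("Q")): buf='NQW' cursor=2

Answer: 2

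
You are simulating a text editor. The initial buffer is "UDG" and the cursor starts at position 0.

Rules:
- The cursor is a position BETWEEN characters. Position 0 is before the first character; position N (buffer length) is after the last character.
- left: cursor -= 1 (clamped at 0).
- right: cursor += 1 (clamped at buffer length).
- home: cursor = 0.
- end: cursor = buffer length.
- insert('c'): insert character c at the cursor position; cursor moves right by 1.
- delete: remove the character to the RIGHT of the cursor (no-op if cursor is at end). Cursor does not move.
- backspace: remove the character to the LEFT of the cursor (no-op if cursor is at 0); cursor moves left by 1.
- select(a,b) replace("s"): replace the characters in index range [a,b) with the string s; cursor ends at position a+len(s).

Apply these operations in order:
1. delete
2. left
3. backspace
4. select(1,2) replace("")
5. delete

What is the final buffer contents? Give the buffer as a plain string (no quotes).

After op 1 (delete): buf='DG' cursor=0
After op 2 (left): buf='DG' cursor=0
After op 3 (backspace): buf='DG' cursor=0
After op 4 (select(1,2) replace("")): buf='D' cursor=1
After op 5 (delete): buf='D' cursor=1

Answer: D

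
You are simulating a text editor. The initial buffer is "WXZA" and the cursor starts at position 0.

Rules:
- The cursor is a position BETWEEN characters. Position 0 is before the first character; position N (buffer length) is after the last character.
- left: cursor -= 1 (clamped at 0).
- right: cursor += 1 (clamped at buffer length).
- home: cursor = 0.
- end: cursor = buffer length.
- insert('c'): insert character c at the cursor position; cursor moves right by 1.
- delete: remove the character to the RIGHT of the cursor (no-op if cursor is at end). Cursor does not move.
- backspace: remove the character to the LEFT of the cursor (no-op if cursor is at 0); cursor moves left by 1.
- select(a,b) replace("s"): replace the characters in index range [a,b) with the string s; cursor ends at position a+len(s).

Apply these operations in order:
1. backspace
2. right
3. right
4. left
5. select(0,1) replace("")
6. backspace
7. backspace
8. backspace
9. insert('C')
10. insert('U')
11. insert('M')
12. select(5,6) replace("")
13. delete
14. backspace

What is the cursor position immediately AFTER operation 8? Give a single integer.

After op 1 (backspace): buf='WXZA' cursor=0
After op 2 (right): buf='WXZA' cursor=1
After op 3 (right): buf='WXZA' cursor=2
After op 4 (left): buf='WXZA' cursor=1
After op 5 (select(0,1) replace("")): buf='XZA' cursor=0
After op 6 (backspace): buf='XZA' cursor=0
After op 7 (backspace): buf='XZA' cursor=0
After op 8 (backspace): buf='XZA' cursor=0

Answer: 0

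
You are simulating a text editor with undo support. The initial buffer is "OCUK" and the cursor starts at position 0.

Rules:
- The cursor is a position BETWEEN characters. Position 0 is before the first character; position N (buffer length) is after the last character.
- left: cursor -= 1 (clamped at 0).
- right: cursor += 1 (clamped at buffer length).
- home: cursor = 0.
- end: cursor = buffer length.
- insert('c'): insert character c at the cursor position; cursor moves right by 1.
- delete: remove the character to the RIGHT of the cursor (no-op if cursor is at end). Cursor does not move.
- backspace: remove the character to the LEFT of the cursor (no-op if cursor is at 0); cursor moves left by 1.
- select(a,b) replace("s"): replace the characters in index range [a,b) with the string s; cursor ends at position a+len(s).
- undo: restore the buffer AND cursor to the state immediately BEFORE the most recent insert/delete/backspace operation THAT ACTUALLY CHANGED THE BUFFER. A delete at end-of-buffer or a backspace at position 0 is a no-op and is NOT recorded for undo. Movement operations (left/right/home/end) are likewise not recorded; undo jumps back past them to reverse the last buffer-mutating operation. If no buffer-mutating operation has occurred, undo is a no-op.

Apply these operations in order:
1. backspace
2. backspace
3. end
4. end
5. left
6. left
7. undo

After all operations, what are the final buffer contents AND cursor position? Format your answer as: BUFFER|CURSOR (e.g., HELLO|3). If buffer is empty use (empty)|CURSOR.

After op 1 (backspace): buf='OCUK' cursor=0
After op 2 (backspace): buf='OCUK' cursor=0
After op 3 (end): buf='OCUK' cursor=4
After op 4 (end): buf='OCUK' cursor=4
After op 5 (left): buf='OCUK' cursor=3
After op 6 (left): buf='OCUK' cursor=2
After op 7 (undo): buf='OCUK' cursor=2

Answer: OCUK|2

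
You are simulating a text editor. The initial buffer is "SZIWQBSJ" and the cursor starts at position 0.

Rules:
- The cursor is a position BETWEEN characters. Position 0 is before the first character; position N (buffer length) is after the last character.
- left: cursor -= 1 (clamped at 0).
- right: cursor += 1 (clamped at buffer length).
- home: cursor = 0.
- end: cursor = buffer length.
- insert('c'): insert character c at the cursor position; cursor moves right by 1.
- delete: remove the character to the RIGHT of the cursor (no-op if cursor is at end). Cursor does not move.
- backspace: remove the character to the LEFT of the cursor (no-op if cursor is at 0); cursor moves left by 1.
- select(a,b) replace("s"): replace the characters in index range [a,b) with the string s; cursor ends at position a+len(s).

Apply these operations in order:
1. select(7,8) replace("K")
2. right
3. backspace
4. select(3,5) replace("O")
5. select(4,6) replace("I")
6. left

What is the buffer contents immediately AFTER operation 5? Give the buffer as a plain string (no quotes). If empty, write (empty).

After op 1 (select(7,8) replace("K")): buf='SZIWQBSK' cursor=8
After op 2 (right): buf='SZIWQBSK' cursor=8
After op 3 (backspace): buf='SZIWQBS' cursor=7
After op 4 (select(3,5) replace("O")): buf='SZIOBS' cursor=4
After op 5 (select(4,6) replace("I")): buf='SZIOI' cursor=5

Answer: SZIOI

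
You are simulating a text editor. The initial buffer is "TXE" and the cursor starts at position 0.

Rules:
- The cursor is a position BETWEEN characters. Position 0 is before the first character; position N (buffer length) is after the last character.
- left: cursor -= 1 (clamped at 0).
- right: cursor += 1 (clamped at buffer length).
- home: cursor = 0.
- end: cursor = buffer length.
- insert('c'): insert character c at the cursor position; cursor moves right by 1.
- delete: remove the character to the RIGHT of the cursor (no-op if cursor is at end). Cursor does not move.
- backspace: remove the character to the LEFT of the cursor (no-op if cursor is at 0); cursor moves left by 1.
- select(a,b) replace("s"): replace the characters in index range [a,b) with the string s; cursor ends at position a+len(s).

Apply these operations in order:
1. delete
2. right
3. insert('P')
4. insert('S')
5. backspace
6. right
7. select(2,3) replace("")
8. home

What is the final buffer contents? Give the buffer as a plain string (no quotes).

Answer: XP

Derivation:
After op 1 (delete): buf='XE' cursor=0
After op 2 (right): buf='XE' cursor=1
After op 3 (insert('P')): buf='XPE' cursor=2
After op 4 (insert('S')): buf='XPSE' cursor=3
After op 5 (backspace): buf='XPE' cursor=2
After op 6 (right): buf='XPE' cursor=3
After op 7 (select(2,3) replace("")): buf='XP' cursor=2
After op 8 (home): buf='XP' cursor=0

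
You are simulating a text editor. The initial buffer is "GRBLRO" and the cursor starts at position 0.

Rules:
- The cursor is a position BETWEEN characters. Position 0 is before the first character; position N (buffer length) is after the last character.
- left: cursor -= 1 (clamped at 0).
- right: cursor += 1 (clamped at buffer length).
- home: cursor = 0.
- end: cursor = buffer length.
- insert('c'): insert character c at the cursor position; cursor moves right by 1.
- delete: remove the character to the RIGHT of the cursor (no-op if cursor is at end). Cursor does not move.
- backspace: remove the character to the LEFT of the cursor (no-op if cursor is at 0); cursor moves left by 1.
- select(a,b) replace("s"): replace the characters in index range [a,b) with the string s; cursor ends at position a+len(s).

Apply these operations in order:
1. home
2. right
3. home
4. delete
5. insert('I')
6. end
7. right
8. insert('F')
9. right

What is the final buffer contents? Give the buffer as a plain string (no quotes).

Answer: IRBLROF

Derivation:
After op 1 (home): buf='GRBLRO' cursor=0
After op 2 (right): buf='GRBLRO' cursor=1
After op 3 (home): buf='GRBLRO' cursor=0
After op 4 (delete): buf='RBLRO' cursor=0
After op 5 (insert('I')): buf='IRBLRO' cursor=1
After op 6 (end): buf='IRBLRO' cursor=6
After op 7 (right): buf='IRBLRO' cursor=6
After op 8 (insert('F')): buf='IRBLROF' cursor=7
After op 9 (right): buf='IRBLROF' cursor=7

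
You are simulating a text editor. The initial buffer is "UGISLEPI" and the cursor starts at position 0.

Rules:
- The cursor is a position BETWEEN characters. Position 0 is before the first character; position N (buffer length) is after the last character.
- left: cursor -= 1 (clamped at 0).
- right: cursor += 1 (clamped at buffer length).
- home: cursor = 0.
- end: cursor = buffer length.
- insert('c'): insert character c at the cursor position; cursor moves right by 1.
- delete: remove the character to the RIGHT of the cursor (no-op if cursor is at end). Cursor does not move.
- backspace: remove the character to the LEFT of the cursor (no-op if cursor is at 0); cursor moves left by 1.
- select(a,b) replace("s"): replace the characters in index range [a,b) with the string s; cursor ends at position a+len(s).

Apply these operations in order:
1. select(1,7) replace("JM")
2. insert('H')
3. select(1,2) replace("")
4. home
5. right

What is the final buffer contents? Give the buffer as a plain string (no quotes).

After op 1 (select(1,7) replace("JM")): buf='UJMI' cursor=3
After op 2 (insert('H')): buf='UJMHI' cursor=4
After op 3 (select(1,2) replace("")): buf='UMHI' cursor=1
After op 4 (home): buf='UMHI' cursor=0
After op 5 (right): buf='UMHI' cursor=1

Answer: UMHI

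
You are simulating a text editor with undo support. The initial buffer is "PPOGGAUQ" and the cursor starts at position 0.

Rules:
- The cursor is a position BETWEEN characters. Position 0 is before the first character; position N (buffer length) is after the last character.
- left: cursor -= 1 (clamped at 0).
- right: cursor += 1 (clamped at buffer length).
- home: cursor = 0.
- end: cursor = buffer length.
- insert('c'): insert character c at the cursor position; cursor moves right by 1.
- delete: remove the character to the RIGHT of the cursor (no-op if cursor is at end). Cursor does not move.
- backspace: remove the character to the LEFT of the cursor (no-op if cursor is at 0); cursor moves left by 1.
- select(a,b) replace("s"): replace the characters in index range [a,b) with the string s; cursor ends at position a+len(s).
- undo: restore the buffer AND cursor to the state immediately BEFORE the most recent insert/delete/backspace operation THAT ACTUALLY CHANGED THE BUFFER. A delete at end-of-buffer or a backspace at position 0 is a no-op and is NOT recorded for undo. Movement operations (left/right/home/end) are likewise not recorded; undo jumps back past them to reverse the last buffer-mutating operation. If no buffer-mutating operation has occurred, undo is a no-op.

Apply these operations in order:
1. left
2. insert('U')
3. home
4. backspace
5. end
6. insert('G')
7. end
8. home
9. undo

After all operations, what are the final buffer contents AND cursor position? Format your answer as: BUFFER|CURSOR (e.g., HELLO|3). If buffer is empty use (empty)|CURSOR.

Answer: UPPOGGAUQ|9

Derivation:
After op 1 (left): buf='PPOGGAUQ' cursor=0
After op 2 (insert('U')): buf='UPPOGGAUQ' cursor=1
After op 3 (home): buf='UPPOGGAUQ' cursor=0
After op 4 (backspace): buf='UPPOGGAUQ' cursor=0
After op 5 (end): buf='UPPOGGAUQ' cursor=9
After op 6 (insert('G')): buf='UPPOGGAUQG' cursor=10
After op 7 (end): buf='UPPOGGAUQG' cursor=10
After op 8 (home): buf='UPPOGGAUQG' cursor=0
After op 9 (undo): buf='UPPOGGAUQ' cursor=9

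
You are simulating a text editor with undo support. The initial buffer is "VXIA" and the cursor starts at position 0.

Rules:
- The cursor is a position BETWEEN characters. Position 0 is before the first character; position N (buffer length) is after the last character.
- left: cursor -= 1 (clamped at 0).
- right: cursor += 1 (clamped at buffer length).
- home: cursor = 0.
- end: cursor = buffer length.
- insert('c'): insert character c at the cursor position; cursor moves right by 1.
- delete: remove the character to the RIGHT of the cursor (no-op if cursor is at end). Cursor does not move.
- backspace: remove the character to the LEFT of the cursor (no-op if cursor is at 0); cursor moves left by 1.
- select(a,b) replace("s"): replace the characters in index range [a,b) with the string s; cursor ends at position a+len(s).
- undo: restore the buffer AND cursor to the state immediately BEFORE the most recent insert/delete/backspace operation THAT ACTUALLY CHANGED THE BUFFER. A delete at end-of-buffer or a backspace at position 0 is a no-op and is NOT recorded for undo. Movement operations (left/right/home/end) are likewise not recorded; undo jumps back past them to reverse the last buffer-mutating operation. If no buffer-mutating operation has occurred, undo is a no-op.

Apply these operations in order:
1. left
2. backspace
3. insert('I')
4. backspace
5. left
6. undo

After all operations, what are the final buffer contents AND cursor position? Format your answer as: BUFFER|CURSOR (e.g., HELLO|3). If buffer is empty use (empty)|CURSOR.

After op 1 (left): buf='VXIA' cursor=0
After op 2 (backspace): buf='VXIA' cursor=0
After op 3 (insert('I')): buf='IVXIA' cursor=1
After op 4 (backspace): buf='VXIA' cursor=0
After op 5 (left): buf='VXIA' cursor=0
After op 6 (undo): buf='IVXIA' cursor=1

Answer: IVXIA|1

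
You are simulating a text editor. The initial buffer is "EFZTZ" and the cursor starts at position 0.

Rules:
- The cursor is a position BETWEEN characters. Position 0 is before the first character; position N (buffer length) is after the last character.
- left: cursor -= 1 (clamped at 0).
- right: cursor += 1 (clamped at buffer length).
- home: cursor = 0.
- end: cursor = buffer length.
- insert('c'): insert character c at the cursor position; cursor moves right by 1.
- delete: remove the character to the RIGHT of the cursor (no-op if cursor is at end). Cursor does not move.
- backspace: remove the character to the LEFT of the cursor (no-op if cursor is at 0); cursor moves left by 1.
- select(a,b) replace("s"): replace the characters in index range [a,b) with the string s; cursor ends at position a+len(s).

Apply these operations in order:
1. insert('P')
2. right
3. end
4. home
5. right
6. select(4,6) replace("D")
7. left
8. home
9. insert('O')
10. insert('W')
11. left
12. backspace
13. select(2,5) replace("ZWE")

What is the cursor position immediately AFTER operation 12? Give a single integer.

After op 1 (insert('P')): buf='PEFZTZ' cursor=1
After op 2 (right): buf='PEFZTZ' cursor=2
After op 3 (end): buf='PEFZTZ' cursor=6
After op 4 (home): buf='PEFZTZ' cursor=0
After op 5 (right): buf='PEFZTZ' cursor=1
After op 6 (select(4,6) replace("D")): buf='PEFZD' cursor=5
After op 7 (left): buf='PEFZD' cursor=4
After op 8 (home): buf='PEFZD' cursor=0
After op 9 (insert('O')): buf='OPEFZD' cursor=1
After op 10 (insert('W')): buf='OWPEFZD' cursor=2
After op 11 (left): buf='OWPEFZD' cursor=1
After op 12 (backspace): buf='WPEFZD' cursor=0

Answer: 0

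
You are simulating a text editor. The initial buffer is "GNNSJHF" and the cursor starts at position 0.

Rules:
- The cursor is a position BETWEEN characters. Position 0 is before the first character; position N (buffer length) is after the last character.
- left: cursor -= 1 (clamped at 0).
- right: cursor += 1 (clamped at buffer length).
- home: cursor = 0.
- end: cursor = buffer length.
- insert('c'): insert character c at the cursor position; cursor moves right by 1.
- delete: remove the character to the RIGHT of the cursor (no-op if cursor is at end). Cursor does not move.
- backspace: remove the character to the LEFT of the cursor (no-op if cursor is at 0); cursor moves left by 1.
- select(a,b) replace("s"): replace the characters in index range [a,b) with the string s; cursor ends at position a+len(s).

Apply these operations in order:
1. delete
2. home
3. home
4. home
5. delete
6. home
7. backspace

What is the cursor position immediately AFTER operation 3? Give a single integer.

Answer: 0

Derivation:
After op 1 (delete): buf='NNSJHF' cursor=0
After op 2 (home): buf='NNSJHF' cursor=0
After op 3 (home): buf='NNSJHF' cursor=0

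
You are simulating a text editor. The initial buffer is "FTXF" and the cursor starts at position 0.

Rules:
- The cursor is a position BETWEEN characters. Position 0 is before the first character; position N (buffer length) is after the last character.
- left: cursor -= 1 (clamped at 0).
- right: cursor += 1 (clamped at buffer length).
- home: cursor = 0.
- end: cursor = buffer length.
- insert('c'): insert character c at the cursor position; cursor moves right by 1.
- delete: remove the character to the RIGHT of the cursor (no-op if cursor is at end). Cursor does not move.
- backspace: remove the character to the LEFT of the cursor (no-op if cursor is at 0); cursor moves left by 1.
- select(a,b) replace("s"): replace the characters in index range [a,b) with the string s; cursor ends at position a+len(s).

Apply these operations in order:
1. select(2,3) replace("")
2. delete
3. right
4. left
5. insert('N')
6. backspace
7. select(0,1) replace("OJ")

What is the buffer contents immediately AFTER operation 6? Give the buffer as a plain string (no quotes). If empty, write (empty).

Answer: FT

Derivation:
After op 1 (select(2,3) replace("")): buf='FTF' cursor=2
After op 2 (delete): buf='FT' cursor=2
After op 3 (right): buf='FT' cursor=2
After op 4 (left): buf='FT' cursor=1
After op 5 (insert('N')): buf='FNT' cursor=2
After op 6 (backspace): buf='FT' cursor=1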